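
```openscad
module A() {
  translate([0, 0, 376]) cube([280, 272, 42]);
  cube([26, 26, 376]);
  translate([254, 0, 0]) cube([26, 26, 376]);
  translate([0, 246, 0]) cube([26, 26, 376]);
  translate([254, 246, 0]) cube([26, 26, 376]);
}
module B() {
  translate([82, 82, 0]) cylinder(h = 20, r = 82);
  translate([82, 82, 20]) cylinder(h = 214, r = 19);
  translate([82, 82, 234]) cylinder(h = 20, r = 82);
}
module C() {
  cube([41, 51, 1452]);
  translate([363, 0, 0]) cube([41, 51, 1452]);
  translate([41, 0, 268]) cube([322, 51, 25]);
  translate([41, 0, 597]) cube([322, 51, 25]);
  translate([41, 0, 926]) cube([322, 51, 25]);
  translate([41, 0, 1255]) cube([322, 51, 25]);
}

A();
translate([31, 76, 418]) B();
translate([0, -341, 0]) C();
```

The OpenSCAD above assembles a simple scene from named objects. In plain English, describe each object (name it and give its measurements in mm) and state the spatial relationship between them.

A is a four-legged stool. The seat is 280×272 mm, 42 mm thick, top at z = 418 mm. It stands on four square legs, each 26×26 mm in cross-section, from z = 0 to the seat underside, each flush with a corner of the seat.

B is a spool: two coaxial disc flanges of radius 82 mm and thickness 20 mm, joined by a core cylinder of radius 19 mm and height 214 mm. The lower flange rests on z = 0 and the three cylinders share a vertical axis.

C is a wooden ladder with two side rails of 41×51 mm section and 1452 mm height, set 404 mm apart overall. Between them run 4 rectangular rungs (51 mm deep, 25 mm thick), front faces flush with the rails' −y face. The bottom of the first rung is 268 mm above the floor and each subsequent rung is 329 mm higher than the one below.

The spool is on top of the stool. The ladder is on the floor beside the stool on its −y side.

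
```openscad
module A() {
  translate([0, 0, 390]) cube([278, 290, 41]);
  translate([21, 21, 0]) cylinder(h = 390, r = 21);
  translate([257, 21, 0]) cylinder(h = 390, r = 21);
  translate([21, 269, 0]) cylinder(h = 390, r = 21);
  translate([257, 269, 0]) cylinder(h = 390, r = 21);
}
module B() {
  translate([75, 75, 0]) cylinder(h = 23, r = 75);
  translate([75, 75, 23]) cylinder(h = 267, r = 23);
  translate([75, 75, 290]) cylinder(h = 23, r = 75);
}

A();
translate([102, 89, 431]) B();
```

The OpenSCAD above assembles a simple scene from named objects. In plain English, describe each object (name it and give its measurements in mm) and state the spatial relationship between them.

A is a four-legged stool. The seat is 278×290 mm, 41 mm thick, top at z = 431 mm. It stands on four round legs, each 42 mm in diameter, from z = 0 to the seat underside, each leg's axis is inset half a diameter from the nearest pair of seat edges (so the leg's bounding box is flush with the corner).

B is a spool: two coaxial disc flanges of radius 75 mm and thickness 23 mm, joined by a core cylinder of radius 23 mm and height 267 mm. The lower flange rests on z = 0 and the three cylinders share a vertical axis.

The spool is on top of the stool.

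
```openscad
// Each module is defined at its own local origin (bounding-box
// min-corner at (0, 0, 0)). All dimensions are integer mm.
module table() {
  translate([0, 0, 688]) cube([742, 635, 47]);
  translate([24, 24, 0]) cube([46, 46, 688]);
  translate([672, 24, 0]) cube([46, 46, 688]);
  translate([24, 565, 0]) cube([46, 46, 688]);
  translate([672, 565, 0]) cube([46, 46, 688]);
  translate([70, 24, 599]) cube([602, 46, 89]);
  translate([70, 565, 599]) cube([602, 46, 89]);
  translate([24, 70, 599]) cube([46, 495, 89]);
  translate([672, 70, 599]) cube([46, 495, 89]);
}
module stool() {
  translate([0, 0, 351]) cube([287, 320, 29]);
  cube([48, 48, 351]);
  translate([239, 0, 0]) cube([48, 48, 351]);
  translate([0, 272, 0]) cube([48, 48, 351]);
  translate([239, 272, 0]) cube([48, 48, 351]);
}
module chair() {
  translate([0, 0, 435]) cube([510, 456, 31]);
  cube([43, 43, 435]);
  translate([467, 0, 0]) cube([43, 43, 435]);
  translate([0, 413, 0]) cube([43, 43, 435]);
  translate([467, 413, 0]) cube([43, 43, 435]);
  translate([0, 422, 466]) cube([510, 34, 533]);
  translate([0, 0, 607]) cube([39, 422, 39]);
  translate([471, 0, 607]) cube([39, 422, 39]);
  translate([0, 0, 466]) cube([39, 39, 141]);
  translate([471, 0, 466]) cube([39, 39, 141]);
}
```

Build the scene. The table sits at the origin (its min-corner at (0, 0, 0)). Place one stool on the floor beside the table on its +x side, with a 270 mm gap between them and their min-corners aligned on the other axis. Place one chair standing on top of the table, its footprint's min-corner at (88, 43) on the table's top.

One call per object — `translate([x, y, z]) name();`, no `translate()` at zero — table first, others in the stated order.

table();
translate([1012, 0, 0]) stool();
translate([88, 43, 735]) chair();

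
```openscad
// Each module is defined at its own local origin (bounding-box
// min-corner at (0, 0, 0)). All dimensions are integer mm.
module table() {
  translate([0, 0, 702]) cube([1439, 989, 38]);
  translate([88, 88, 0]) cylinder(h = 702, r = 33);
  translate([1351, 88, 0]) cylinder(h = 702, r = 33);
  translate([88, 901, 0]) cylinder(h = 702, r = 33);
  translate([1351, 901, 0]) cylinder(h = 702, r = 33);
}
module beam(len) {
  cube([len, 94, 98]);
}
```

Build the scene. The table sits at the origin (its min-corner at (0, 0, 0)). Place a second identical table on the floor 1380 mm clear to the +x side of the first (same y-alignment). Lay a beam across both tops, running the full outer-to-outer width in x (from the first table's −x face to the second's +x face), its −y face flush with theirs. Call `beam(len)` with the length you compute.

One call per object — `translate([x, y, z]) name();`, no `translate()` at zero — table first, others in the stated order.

table();
translate([2819, 0, 0]) table();
translate([0, 0, 740]) beam(4258);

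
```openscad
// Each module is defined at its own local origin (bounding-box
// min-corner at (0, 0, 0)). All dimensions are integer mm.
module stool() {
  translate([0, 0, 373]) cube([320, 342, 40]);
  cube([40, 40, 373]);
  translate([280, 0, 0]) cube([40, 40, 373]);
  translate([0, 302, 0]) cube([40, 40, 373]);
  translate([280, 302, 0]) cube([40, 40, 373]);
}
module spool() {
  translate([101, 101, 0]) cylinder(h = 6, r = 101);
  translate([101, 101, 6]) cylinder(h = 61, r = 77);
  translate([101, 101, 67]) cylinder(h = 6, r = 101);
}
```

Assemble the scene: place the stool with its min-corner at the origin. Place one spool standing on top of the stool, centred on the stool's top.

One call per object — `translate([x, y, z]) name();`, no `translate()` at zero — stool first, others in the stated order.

stool();
translate([59, 70, 413]) spool();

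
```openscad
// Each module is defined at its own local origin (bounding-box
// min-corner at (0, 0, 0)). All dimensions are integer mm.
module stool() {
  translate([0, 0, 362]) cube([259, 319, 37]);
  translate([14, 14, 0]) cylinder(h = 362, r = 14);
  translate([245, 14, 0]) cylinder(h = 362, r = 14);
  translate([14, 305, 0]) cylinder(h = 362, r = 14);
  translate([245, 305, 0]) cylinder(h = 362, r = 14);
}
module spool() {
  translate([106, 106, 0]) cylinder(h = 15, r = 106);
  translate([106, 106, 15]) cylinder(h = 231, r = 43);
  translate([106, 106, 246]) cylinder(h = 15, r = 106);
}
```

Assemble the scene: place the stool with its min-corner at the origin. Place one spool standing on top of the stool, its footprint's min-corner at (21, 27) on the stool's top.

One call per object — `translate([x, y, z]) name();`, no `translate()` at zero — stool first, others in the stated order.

stool();
translate([21, 27, 399]) spool();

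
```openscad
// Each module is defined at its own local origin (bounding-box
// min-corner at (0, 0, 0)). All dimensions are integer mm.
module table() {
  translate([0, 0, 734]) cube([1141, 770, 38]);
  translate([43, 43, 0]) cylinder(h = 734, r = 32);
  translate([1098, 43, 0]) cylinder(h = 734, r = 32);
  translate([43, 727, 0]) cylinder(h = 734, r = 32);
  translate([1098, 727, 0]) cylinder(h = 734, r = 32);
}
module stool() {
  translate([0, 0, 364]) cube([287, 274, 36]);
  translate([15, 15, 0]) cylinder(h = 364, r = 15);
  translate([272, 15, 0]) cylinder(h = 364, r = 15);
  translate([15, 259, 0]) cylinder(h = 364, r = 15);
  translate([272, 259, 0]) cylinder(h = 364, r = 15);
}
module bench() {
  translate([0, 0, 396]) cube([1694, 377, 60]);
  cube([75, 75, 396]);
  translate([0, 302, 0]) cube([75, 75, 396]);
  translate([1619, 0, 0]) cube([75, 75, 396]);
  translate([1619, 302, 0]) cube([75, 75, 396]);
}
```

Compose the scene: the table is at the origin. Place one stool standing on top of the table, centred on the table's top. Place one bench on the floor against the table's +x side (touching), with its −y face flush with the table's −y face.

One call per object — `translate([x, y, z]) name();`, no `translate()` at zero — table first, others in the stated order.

table();
translate([427, 248, 772]) stool();
translate([1141, 0, 0]) bench();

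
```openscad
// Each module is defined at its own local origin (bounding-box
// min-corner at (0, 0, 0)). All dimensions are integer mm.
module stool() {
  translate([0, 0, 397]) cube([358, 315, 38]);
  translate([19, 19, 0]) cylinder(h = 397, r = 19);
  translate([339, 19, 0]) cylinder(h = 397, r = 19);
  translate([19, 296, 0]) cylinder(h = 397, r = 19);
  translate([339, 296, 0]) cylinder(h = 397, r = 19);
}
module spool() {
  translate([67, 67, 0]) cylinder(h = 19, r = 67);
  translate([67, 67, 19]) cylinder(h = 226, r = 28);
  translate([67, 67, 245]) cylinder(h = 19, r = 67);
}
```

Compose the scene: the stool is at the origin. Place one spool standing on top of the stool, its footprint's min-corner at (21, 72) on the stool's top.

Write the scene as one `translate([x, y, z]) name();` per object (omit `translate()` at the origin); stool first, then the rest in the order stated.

stool();
translate([21, 72, 435]) spool();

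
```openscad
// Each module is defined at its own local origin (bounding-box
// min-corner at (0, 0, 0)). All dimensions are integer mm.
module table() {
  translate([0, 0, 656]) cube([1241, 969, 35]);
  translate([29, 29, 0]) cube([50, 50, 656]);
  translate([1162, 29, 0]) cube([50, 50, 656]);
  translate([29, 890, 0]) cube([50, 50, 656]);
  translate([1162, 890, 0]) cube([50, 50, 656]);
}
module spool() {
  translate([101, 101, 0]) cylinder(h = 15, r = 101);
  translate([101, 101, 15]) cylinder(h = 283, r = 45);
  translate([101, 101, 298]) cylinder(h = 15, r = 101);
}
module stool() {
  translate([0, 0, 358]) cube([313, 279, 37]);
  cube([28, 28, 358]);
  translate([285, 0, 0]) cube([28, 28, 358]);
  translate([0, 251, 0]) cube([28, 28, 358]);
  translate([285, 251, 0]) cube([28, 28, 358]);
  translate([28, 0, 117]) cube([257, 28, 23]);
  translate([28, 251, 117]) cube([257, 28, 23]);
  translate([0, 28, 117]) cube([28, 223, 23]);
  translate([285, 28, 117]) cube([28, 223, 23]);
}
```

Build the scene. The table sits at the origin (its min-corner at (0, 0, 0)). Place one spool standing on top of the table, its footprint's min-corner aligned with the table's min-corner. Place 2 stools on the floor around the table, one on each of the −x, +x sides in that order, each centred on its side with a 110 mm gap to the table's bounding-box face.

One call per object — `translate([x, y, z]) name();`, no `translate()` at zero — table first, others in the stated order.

table();
translate([0, 0, 691]) spool();
translate([-423, 345, 0]) stool();
translate([1351, 345, 0]) stool();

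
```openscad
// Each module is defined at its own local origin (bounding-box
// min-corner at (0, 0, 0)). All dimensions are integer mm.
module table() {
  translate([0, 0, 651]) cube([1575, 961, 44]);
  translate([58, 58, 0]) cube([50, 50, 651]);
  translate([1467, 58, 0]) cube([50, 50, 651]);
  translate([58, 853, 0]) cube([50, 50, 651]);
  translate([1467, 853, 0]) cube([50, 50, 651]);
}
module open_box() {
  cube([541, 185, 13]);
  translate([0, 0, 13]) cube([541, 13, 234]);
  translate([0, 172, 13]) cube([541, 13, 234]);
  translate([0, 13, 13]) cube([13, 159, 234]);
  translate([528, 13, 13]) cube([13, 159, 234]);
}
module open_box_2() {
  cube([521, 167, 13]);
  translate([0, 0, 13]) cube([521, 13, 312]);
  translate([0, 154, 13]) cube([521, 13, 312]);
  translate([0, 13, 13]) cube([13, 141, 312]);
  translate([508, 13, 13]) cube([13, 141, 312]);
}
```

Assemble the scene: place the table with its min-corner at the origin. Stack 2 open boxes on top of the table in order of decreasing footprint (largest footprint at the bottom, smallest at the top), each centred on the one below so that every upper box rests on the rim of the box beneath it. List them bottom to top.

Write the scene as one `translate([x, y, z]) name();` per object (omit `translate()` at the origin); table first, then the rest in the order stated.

table();
translate([517, 388, 695]) open_box();
translate([527, 397, 942]) open_box_2();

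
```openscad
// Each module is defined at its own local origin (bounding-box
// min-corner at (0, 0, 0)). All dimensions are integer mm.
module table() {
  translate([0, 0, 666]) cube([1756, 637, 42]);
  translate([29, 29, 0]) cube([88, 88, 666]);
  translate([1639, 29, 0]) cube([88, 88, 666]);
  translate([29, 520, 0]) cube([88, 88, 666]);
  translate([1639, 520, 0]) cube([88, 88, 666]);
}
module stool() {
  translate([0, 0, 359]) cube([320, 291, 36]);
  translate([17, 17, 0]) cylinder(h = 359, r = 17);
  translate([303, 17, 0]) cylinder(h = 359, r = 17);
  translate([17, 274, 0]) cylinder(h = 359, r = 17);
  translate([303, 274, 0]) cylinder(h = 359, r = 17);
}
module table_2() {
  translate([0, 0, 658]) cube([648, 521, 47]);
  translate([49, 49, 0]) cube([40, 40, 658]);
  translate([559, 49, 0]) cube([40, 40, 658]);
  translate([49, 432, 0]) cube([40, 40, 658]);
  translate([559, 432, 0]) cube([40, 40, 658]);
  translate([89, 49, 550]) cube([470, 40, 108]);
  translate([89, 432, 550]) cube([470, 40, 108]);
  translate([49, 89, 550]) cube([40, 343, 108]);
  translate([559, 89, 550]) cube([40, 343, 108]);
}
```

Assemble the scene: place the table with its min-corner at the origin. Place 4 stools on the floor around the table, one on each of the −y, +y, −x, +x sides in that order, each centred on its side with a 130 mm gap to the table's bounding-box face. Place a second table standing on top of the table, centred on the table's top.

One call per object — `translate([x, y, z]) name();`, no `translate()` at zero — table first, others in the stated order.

table();
translate([718, -421, 0]) stool();
translate([718, 767, 0]) stool();
translate([-450, 173, 0]) stool();
translate([1886, 173, 0]) stool();
translate([554, 58, 708]) table_2();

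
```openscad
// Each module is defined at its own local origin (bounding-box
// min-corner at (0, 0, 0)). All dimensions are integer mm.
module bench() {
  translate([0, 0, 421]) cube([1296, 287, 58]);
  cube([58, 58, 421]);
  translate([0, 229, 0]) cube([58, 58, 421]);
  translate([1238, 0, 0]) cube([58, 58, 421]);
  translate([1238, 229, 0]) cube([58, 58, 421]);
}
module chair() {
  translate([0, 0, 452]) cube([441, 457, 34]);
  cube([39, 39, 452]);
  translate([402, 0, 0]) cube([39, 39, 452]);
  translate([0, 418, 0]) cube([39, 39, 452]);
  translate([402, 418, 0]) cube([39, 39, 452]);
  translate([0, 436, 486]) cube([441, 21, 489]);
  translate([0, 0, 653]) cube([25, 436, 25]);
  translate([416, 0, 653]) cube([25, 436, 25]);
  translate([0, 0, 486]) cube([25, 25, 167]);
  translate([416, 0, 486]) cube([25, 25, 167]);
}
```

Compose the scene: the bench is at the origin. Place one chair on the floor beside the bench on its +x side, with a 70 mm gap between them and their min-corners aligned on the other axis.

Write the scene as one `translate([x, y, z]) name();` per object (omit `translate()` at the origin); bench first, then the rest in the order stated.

bench();
translate([1366, 0, 0]) chair();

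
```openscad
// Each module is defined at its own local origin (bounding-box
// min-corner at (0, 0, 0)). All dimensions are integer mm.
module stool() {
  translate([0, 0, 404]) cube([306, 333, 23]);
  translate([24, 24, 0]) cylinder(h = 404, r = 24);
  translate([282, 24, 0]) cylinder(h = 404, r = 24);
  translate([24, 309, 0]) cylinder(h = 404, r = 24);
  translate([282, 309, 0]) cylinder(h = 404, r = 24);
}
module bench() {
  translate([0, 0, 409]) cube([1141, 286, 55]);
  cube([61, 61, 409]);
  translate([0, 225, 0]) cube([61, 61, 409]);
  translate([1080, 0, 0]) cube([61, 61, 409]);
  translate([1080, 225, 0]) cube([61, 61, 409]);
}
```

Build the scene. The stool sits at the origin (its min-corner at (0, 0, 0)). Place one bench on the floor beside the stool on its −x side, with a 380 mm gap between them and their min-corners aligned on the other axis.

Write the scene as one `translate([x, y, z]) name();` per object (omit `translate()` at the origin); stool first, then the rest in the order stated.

stool();
translate([-1521, 0, 0]) bench();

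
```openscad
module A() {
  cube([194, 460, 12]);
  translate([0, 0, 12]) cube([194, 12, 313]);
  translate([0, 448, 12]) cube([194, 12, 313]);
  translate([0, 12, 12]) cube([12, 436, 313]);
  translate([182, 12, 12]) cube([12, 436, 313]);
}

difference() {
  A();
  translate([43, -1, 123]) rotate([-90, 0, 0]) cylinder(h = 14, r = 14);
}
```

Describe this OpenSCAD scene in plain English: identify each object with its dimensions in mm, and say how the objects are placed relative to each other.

A is an open-topped rectangular box: outside dimensions 194×460×325 mm, with a uniform wall and base thickness of 12 mm. The base is a full 194×460 slab on the floor; four walls sit on top of the base. The front and back walls (the −y and +y sides) span the full width; the two side walls fit between them.

The open box has a circular hole of radius 14 mm through its front wall, centred at (x = 43, z = 123).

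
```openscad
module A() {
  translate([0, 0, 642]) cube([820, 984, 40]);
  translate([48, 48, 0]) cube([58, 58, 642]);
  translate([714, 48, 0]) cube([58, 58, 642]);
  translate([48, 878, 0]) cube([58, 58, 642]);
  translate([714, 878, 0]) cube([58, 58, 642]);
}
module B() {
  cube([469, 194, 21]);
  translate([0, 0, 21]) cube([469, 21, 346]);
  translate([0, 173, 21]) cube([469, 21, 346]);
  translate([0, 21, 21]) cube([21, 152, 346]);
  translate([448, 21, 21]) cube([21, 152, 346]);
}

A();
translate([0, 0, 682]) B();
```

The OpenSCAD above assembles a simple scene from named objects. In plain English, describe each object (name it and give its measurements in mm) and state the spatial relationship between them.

A is a table: top 820 mm (x) × 984 mm (y), 40 mm thick, upper face at z = 682 mm, on four 58×58 mm square legs, each inset 48 mm from the nearest pair of top edges, running from z = 0 to the bottom of the top.

B is an open-topped rectangular box: outside dimensions 469×194×367 mm, with a uniform wall and base thickness of 21 mm. The base is a full 469×194 slab on the floor; four walls sit on top of the base. The front and back walls (the −y and +y sides) span the full width; the two side walls fit between them.

The open box is on top of the table.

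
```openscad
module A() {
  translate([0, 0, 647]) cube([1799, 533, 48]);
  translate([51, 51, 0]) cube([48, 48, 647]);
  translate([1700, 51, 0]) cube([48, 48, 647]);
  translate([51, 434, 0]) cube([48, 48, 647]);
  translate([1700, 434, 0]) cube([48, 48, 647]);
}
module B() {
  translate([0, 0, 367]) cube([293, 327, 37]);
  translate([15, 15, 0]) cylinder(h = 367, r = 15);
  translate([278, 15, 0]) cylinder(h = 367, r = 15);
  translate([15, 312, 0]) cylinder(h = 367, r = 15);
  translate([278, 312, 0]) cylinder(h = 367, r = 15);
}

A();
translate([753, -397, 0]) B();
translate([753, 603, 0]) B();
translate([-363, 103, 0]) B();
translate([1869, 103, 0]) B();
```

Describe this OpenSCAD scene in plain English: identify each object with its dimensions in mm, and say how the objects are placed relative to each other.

A is a rectangular dining table. The top is 1799×533×48 mm with its upper surface at z = 695 mm. It stands on four 48×48 mm square legs, each inset 51 mm from the nearest pair of top edges, running from the floor to the underside of the top.

B is a simple wooden stool: a rectangular seat 293 mm (x) by 327 mm (y), 37 mm thick, top face at z = 404 mm, on four round legs, each 30 mm in diameter. The legs rest on z = 0, each leg's axis is inset half a diameter from the nearest pair of seat edges (so the leg's bounding box is flush with the corner).

Four stools sit around the table at the −y, +y, −x, +x sides.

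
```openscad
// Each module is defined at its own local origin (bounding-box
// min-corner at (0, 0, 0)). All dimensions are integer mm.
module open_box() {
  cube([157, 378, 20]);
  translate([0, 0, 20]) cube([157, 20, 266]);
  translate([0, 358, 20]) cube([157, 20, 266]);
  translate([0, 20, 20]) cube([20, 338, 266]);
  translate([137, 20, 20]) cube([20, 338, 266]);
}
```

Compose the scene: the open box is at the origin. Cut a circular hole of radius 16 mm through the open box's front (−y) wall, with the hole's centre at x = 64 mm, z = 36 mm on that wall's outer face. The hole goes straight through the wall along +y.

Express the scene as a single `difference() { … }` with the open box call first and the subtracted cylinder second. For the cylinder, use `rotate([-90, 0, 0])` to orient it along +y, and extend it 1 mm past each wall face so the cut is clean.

difference() {
  open_box();
  translate([64, -1, 36]) rotate([-90, 0, 0]) cylinder(h = 22, r = 16);
}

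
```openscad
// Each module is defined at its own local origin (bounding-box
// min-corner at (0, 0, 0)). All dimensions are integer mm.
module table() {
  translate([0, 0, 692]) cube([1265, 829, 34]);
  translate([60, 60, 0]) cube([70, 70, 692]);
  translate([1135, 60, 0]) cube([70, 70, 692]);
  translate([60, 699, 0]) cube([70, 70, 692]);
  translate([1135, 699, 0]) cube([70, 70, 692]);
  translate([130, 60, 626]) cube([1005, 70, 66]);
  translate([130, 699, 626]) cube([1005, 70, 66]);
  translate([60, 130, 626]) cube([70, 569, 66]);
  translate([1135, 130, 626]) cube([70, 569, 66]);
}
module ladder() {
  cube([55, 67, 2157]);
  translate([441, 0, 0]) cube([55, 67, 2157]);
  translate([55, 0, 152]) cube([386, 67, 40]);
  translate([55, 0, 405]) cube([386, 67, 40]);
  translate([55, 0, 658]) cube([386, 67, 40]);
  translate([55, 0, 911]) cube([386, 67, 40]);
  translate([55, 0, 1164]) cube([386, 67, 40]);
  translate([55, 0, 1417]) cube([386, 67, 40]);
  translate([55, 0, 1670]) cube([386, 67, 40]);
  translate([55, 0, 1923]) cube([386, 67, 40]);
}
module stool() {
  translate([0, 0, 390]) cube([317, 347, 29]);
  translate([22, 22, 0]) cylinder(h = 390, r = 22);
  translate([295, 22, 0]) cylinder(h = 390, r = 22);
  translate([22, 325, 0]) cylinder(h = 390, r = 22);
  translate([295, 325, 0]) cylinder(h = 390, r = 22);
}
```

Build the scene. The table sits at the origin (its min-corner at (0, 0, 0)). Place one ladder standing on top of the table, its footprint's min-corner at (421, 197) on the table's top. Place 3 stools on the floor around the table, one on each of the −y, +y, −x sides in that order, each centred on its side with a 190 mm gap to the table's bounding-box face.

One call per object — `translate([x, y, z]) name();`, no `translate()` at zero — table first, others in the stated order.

table();
translate([421, 197, 726]) ladder();
translate([474, -537, 0]) stool();
translate([474, 1019, 0]) stool();
translate([-507, 241, 0]) stool();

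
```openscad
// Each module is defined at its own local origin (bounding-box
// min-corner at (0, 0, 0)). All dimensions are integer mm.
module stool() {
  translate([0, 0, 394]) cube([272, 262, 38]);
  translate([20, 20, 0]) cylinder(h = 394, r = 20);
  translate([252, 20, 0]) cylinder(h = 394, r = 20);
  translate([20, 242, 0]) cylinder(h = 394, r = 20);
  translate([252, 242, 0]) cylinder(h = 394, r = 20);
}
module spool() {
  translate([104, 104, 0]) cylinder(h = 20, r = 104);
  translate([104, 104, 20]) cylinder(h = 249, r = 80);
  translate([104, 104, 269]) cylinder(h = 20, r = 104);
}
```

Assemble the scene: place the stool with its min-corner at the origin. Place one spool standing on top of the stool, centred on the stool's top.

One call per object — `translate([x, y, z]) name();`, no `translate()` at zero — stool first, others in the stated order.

stool();
translate([32, 27, 432]) spool();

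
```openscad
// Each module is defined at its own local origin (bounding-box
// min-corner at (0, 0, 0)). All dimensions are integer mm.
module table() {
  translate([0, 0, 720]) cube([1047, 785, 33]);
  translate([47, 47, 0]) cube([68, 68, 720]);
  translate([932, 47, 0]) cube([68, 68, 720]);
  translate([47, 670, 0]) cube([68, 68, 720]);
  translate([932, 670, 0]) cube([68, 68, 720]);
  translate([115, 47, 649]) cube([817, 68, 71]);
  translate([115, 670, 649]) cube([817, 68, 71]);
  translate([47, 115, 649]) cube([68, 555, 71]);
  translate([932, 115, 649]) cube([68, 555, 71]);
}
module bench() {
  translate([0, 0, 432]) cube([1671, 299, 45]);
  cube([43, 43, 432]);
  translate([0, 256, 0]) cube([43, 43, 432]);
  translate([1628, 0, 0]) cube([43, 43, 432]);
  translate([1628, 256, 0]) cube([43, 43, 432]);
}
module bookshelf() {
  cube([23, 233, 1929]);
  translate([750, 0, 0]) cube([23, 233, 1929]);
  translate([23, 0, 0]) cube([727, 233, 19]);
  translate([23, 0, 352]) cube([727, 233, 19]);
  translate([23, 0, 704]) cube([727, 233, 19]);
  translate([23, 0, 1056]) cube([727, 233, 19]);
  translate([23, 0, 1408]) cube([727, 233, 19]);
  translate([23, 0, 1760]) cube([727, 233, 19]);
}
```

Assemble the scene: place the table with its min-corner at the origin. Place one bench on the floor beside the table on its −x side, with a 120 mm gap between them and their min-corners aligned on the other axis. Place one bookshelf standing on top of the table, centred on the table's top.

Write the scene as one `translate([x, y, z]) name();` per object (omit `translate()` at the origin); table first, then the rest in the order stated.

table();
translate([-1791, 0, 0]) bench();
translate([137, 276, 753]) bookshelf();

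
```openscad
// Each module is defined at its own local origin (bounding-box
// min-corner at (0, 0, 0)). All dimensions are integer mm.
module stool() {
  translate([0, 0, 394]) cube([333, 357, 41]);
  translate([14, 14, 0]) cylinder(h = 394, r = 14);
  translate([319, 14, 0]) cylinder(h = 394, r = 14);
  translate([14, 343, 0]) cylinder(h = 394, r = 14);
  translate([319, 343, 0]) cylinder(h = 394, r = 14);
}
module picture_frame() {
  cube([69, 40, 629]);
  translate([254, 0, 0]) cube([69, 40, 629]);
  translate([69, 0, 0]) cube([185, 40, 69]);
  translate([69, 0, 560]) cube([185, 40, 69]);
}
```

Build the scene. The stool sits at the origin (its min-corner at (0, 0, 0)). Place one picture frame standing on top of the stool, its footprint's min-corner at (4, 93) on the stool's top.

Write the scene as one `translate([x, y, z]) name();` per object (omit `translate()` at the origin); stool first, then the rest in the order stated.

stool();
translate([4, 93, 435]) picture_frame();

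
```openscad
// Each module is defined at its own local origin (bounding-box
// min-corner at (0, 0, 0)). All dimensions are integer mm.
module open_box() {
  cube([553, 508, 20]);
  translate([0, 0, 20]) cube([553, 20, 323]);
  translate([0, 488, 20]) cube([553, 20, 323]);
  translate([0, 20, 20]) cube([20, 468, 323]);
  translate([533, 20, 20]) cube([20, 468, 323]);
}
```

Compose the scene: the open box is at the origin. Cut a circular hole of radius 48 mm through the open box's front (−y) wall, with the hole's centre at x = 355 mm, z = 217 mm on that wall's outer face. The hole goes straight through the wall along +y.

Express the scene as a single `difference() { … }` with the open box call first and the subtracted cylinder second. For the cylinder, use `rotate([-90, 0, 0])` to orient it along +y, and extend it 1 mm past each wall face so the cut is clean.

difference() {
  open_box();
  translate([355, -1, 217]) rotate([-90, 0, 0]) cylinder(h = 22, r = 48);
}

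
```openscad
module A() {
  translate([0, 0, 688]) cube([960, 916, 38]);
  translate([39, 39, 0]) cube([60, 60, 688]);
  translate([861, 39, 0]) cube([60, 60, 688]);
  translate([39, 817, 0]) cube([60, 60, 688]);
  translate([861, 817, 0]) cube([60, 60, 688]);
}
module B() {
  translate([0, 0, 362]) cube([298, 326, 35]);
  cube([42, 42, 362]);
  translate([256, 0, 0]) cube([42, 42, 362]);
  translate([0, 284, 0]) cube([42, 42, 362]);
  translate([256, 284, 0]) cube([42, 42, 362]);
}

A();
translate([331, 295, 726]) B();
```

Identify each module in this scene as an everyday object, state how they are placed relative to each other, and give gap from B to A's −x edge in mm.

A is a table. B is a stool. The stool is on top of the table, centred. The gap from the stool to the table's −x edge is 331 mm.

The stool's min-x is at 331; the table's min-x is 0; gap = 331 mm.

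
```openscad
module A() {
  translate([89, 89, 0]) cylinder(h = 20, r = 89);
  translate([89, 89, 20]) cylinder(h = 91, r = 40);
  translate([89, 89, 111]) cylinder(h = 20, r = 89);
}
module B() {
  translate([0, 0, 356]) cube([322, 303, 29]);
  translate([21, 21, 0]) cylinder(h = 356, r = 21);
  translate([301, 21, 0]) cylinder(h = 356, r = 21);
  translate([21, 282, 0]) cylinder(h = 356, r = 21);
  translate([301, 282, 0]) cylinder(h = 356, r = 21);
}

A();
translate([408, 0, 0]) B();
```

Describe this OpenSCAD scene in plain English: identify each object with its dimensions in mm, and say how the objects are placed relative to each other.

A is a spool: two coaxial disc flanges of radius 89 mm and thickness 20 mm, joined by a core cylinder of radius 40 mm and height 91 mm. The lower flange rests on z = 0 and the three cylinders share a vertical axis.

B is a four-legged stool. The seat is a 322×303×29 mm slab whose top surface is at z = 385 mm; four round legs, each 42 mm in diameter, run from the floor (z = 0) to the underside of the seat, each leg's axis is inset half a diameter from the nearest pair of seat edges (so the leg's bounding box is flush with the corner).

The stool is on the floor beside the spool on its +x side.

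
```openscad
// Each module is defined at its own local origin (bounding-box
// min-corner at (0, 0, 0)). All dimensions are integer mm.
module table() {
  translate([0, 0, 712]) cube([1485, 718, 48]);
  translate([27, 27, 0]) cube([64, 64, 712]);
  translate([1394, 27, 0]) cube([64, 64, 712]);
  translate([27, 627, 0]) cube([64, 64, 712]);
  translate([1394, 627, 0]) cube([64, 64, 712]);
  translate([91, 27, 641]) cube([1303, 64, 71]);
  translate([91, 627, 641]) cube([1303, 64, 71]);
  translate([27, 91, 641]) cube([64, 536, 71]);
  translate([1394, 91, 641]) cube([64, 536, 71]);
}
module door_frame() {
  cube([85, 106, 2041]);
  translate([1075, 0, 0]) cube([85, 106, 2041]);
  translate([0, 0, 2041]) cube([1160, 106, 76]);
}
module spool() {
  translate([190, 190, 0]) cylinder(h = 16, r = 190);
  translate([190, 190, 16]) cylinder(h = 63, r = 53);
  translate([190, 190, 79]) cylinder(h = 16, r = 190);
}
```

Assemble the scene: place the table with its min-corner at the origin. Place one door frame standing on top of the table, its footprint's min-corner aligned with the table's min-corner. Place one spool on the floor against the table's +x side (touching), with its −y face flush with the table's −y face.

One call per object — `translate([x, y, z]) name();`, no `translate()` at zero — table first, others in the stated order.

table();
translate([0, 0, 760]) door_frame();
translate([1485, 0, 0]) spool();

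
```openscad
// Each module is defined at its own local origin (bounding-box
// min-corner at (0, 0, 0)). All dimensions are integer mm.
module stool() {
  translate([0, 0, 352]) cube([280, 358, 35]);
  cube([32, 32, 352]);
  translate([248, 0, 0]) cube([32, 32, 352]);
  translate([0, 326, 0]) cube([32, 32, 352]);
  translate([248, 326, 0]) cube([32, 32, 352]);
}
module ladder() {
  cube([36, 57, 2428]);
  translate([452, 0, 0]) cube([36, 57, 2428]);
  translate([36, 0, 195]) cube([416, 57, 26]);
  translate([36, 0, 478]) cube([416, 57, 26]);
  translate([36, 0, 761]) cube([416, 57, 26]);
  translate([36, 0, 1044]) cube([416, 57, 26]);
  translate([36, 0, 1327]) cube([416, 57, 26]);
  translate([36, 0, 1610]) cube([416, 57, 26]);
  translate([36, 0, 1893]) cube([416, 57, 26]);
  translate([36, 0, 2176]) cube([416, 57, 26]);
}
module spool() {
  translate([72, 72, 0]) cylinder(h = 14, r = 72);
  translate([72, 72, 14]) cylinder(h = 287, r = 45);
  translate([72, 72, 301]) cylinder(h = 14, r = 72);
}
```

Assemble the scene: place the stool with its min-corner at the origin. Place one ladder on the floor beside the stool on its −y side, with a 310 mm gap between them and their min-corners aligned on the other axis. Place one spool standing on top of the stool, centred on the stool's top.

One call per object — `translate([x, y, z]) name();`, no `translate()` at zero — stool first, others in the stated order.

stool();
translate([0, -367, 0]) ladder();
translate([68, 107, 387]) spool();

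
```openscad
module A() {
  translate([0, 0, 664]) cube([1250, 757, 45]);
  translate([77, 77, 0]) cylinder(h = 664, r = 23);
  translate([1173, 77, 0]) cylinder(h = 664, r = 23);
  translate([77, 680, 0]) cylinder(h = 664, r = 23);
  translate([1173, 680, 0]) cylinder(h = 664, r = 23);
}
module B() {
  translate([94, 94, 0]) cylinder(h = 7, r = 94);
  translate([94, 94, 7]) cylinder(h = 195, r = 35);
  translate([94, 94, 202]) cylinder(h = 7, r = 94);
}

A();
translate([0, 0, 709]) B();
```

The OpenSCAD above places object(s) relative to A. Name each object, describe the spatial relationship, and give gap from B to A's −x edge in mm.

A is a table. B is a spool. The spool is on top of the table. The gap from the spool to the table's −x edge is 0 mm.

The spool's min-x is at 0; the table's min-x is 0; gap = 0 mm.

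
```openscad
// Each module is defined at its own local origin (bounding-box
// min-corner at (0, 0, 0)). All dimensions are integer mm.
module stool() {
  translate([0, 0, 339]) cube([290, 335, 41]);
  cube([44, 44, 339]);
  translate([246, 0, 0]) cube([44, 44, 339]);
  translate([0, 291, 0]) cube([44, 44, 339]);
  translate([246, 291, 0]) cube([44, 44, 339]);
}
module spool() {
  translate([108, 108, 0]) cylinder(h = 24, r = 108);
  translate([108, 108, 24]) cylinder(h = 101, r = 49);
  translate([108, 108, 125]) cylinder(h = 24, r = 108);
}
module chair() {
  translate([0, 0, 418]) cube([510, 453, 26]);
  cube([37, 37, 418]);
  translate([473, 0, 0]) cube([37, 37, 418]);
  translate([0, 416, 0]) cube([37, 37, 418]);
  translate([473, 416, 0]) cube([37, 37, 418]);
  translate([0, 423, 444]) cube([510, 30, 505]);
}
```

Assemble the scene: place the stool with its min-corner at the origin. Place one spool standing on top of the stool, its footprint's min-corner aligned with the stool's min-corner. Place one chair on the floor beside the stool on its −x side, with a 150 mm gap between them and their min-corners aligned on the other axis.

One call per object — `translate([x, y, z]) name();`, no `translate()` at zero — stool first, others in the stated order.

stool();
translate([0, 0, 380]) spool();
translate([-660, 0, 0]) chair();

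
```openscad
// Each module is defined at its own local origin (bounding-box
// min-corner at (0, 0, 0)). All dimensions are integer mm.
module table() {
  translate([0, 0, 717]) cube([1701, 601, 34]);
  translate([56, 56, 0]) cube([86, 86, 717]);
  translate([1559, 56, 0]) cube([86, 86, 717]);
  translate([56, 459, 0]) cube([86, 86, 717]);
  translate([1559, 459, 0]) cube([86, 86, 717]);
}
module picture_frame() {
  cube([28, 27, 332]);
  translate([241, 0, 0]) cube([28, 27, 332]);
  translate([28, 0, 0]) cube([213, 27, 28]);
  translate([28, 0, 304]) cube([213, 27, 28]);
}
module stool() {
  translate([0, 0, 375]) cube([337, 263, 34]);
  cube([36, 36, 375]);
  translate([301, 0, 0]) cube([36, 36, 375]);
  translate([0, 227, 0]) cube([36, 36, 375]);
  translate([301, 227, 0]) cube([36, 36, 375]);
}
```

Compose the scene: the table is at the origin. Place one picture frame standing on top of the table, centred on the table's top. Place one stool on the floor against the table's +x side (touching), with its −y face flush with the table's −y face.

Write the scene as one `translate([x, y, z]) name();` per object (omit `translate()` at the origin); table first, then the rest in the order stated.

table();
translate([716, 287, 751]) picture_frame();
translate([1701, 0, 0]) stool();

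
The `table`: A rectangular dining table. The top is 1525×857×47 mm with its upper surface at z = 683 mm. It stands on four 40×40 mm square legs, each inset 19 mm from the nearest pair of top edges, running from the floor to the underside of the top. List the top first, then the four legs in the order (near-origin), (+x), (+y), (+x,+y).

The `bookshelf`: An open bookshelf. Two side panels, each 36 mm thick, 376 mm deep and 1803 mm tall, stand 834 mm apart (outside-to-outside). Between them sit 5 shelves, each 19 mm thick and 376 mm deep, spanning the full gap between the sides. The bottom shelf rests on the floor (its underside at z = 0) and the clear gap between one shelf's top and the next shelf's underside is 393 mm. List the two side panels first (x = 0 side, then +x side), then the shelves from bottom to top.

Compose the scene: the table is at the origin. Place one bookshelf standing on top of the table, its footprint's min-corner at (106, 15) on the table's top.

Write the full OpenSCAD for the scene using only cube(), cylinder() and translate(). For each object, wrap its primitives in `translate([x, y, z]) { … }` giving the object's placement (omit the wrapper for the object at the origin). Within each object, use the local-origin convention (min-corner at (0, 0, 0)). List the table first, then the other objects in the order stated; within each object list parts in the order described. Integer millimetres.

translate([0, 0, 636]) cube([1525, 857, 47]);
translate([19, 19, 0]) cube([40, 40, 636]);
translate([1466, 19, 0]) cube([40, 40, 636]);
translate([19, 798, 0]) cube([40, 40, 636]);
translate([1466, 798, 0]) cube([40, 40, 636]);
translate([106, 15, 683]) {
  cube([36, 376, 1803]);
  translate([798, 0, 0]) cube([36, 376, 1803]);
  translate([36, 0, 0]) cube([762, 376, 19]);
  translate([36, 0, 412]) cube([762, 376, 19]);
  translate([36, 0, 824]) cube([762, 376, 19]);
  translate([36, 0, 1236]) cube([762, 376, 19]);
  translate([36, 0, 1648]) cube([762, 376, 19]);
}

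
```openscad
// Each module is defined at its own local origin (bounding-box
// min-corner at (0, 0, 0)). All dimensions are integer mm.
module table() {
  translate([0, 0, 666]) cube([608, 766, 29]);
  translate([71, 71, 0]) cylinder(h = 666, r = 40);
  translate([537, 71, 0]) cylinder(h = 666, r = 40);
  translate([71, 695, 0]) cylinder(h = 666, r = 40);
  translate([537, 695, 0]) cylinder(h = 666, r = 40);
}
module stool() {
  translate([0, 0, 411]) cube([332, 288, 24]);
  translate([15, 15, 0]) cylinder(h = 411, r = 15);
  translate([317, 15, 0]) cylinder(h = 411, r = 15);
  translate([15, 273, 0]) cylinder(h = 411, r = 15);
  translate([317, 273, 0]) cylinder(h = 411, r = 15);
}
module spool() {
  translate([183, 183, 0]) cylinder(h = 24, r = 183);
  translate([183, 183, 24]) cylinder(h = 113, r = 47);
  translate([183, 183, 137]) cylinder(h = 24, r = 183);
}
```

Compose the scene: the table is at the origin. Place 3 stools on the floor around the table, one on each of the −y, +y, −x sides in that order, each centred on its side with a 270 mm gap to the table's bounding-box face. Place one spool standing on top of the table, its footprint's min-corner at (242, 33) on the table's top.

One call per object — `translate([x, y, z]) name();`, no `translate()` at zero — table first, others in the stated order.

table();
translate([138, -558, 0]) stool();
translate([138, 1036, 0]) stool();
translate([-602, 239, 0]) stool();
translate([242, 33, 695]) spool();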